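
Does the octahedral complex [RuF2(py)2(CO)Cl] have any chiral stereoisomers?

yes

The distinct arrangements are (6 in all): F trans, py trans; F cis, py cis (3 arrangements, 2 chiral); F cis, py trans; F trans, py cis.
Of these, 2 lack any improper symmetry element and so occur as enantiomeric pairs, giving 6 + 2 = 8 stereoisomers in total.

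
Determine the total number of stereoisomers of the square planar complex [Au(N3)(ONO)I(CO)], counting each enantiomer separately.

A square has two trans pairs of vertices; adjacent vertices are cis.
Working through the distinct placements yields 3 geometric isomers: (CO/N3 trans, I/ONO trans); (CO/ONO trans, I/N3 trans); (CO/I trans, N3/ONO trans).
Each arrangement has an internal mirror plane or centre of symmetry, so none is chiral.

3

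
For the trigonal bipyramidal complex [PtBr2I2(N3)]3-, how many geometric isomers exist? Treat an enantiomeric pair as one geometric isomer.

A trigonal bipyramid has two axial and three equatorial sites, which are chemically inequivalent.
Placing the ligands in turn and identifying arrangements related by rotation or reflection leaves 5 distinct geometric isomers.

5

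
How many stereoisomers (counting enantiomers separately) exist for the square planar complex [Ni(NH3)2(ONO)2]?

In a square planar complex each vertex has one trans partner and two cis neighbours.
Systematic placement gives 2 geometric isomers: NH3 cis; NH3 trans.
Each arrangement has an internal mirror plane or centre of symmetry, so none is chiral.

2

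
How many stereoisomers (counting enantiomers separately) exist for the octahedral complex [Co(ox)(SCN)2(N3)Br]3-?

6

The six octahedral sites form three mutually perpendicular trans pairs.
Each ox is bidentate and must span two cis positions.
Systematic placement gives 4 geometric isomers: SCN cis (3 arrangements, 2 chiral); SCN trans.
Of these, 2 lack any improper symmetry element and so occur as enantiomeric pairs, giving 4 + 2 = 6 stereoisomers in total.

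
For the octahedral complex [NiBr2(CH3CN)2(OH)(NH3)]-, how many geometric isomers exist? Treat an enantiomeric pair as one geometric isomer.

6

The six octahedral sites form three mutually perpendicular trans pairs.
Systematic placement gives 6 geometric isomers: Br trans, CH3CN trans; Br trans, CH3CN cis; Br cis, CH3CN cis (3 arrangements, 2 chiral); Br cis, CH3CN trans.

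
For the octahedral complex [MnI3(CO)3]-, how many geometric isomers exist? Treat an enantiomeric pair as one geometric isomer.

2

The six octahedral sites form three mutually perpendicular trans pairs.
The distinct arrangements are (2 in all): I mer; I fac.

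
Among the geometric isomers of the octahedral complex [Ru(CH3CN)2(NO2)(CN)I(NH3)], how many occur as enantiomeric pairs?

6

Systematic enumeration (placing each ligand type in turn and discarding arrangements equivalent by rotation or reflection) gives 9 geometric isomers.
Of these, 6 lack any improper symmetry element and so occur as enantiomeric pairs, giving 9 + 6 = 15 stereoisomers in total.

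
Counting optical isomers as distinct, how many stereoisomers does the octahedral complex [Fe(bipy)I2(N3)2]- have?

In an octahedral complex each vertex has one trans partner and four cis neighbours.
Each bipy is bidentate and must span two cis positions.
Systematic placement gives 3 geometric isomers: I trans, N3 cis; I cis, N3 cis (chiral); I cis, N3 trans.
One of these lacks any improper symmetry element and so occurs as an enantiomeric pair, giving 3 + 1 = 4 stereoisomers in total.

4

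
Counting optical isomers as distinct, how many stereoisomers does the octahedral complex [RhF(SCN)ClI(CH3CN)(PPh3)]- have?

An octahedron has six vertices in three trans pairs; every non-trans pair is cis.
Exhaustive case analysis gives 15 geometric isomers.
Of these, 15 lack any improper symmetry element and so occur as enantiomeric pairs, giving 15 + 15 = 30 stereoisomers in total.

30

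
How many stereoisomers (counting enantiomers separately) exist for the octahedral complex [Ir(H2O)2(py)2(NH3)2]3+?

6

There are 5 geometric isomers: H2O trans, py trans, NH3 trans; H2O trans, py cis, NH3 cis; H2O cis, py trans, NH3 cis; H2O cis, py cis, NH3 cis (chiral); H2O cis, py cis, NH3 trans.
One of these lacks any improper symmetry element and so occurs as an enantiomeric pair, giving 5 + 1 = 6 stereoisomers in total.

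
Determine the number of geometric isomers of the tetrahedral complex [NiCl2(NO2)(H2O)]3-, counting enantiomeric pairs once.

1

All four vertices of a tetrahedron are equivalent and mutually adjacent, so cis/trans isomerism cannot arise.
Only one geometric arrangement is possible.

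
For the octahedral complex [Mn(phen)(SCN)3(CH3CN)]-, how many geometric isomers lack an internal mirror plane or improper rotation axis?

An octahedron has six vertices in three trans pairs; every non-trans pair is cis.
Each phen is bidentate and must span two cis positions.
The distinct arrangements are (2 in all): SCN fac; SCN mer.
Each arrangement has an internal mirror plane or centre of symmetry, so none is chiral.

0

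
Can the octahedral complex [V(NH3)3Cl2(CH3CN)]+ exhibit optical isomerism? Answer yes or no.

no

The six octahedral sites form three mutually perpendicular trans pairs.
Working through the distinct placements yields 3 geometric isomers: NH3 mer, Cl cis; NH3 mer, Cl trans; NH3 fac, Cl cis.
Each arrangement has an internal mirror plane or centre of symmetry, so none is chiral.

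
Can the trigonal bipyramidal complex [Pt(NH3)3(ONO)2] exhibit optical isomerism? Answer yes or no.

In a trigonal bipyramid the two axial positions differ from the three equatorial ones.
The distinct arrangements are (3 in all): ONO both equatorial; ONO one axial, one equatorial; ONO both axial.
Each arrangement has an internal mirror plane or centre of symmetry, so none is chiral.

no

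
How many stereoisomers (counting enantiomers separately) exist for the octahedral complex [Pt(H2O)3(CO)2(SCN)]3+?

The distinct arrangements are (3 in all): H2O mer, CO trans; H2O fac, CO cis; H2O mer, CO cis.
Each arrangement has an internal mirror plane or centre of symmetry, so none is chiral.

3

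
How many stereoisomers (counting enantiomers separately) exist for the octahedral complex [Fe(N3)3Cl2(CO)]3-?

3

Systematic placement gives 3 geometric isomers: N3 mer, Cl cis; N3 mer, Cl trans; N3 fac, Cl cis.
Each arrangement has an internal mirror plane or centre of symmetry, so none is chiral.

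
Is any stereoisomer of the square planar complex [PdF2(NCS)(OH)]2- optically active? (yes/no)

In a square planar complex each vertex has one trans partner and two cis neighbours.
Systematic placement gives 2 geometric isomers: F cis; F trans.
Each arrangement has an internal mirror plane or centre of symmetry, so none is chiral.

no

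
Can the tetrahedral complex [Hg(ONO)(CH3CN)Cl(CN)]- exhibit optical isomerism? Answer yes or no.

yes

In a tetrahedral complex all four positions are equivalent and every pair of ligands is adjacent — there is no cis/trans distinction.
Only one geometric arrangement is possible; it has no improper symmetry element, so it exists as a pair of enantiomers (2 stereoisomers).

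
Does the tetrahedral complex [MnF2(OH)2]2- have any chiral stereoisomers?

In a tetrahedral complex all four positions are equivalent and every pair of ligands is adjacent — there is no cis/trans distinction.
Only one geometric arrangement is possible.

no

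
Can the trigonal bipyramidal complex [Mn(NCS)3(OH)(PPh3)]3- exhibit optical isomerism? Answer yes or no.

no

In a trigonal bipyramid the two axial positions differ from the three equatorial ones.
There are 4 geometric isomers: OH equatorial, PPh3 equatorial; OH axial, PPh3 equatorial; OH equatorial, PPh3 axial; OH axial, PPh3 axial.
Each arrangement has an internal mirror plane or centre of symmetry, so none is chiral.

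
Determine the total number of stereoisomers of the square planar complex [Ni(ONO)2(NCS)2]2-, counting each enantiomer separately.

2

The distinct arrangements are (2 in all): ONO cis; ONO trans.
Each arrangement has an internal mirror plane or centre of symmetry, so none is chiral.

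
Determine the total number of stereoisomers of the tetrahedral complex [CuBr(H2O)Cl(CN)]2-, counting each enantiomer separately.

All four vertices of a tetrahedron are equivalent and mutually adjacent, so cis/trans isomerism cannot arise.
Only one geometric arrangement is possible; it has no improper symmetry element, so it exists as a pair of enantiomers (2 stereoisomers).

2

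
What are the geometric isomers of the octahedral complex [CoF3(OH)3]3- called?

An octahedron has six vertices in three trans pairs; every non-trans pair is cis.
The distinct arrangements are (2 in all): F mer; F fac.

fac and mer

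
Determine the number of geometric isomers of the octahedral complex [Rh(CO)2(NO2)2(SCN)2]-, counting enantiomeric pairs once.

5

The distinct arrangements are (5 in all): CO trans, NO2 trans, SCN trans; CO trans, NO2 cis, SCN cis; CO cis, NO2 cis, SCN trans; CO cis, NO2 cis, SCN cis (chiral); CO cis, NO2 trans, SCN cis.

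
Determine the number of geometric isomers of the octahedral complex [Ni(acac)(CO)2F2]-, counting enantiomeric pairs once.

The six octahedral sites form three mutually perpendicular trans pairs.
Each acac is bidentate and must span two cis positions.
The distinct arrangements are (3 in all): CO trans, F cis; CO cis, F cis (chiral); CO cis, F trans.

3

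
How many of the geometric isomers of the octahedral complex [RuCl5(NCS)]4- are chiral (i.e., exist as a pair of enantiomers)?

An octahedron has six vertices in three trans pairs; every non-trans pair is cis.
Only one geometric arrangement is possible.

0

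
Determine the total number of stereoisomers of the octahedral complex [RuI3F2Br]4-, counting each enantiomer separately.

3

The six octahedral sites form three mutually perpendicular trans pairs.
There are 3 geometric isomers: I mer, F cis; I mer, F trans; I fac, F cis.
Each arrangement has an internal mirror plane or centre of symmetry, so none is chiral.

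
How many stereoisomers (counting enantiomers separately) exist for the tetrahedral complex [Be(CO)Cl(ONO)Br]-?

2

Only one geometric arrangement is possible; it has no improper symmetry element, so it exists as a pair of enantiomers (2 stereoisomers).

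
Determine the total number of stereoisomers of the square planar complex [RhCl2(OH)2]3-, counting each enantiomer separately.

2

In a square planar complex each vertex has one trans partner and two cis neighbours.
Working through the distinct placements yields 2 geometric isomers: Cl cis; Cl trans.
Each arrangement has an internal mirror plane or centre of symmetry, so none is chiral.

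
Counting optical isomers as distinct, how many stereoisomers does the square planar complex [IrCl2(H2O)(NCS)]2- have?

2

A square has two trans pairs of vertices; adjacent vertices are cis.
Systematic placement gives 2 geometric isomers: Cl cis; Cl trans.
Each arrangement has an internal mirror plane or centre of symmetry, so none is chiral.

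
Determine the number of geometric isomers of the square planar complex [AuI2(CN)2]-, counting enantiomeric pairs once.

There are 2 geometric isomers: I cis; I trans.

2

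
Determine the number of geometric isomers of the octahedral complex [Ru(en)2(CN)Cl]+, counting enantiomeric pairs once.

2

An octahedron has six vertices in three trans pairs; every non-trans pair is cis.
Each en is bidentate and must span two cis positions.
Working through the distinct placements yields 2 geometric isomers: CN and Cl mutually trans; CN and Cl mutually cis (chiral).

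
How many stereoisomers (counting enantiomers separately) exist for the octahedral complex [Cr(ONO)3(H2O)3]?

In an octahedral complex each vertex has one trans partner and four cis neighbours.
The distinct arrangements are (2 in all): ONO mer; ONO fac.
Each arrangement has an internal mirror plane or centre of symmetry, so none is chiral.

2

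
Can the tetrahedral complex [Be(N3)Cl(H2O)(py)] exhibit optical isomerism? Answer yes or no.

In a tetrahedral complex all four positions are equivalent and every pair of ligands is adjacent — there is no cis/trans distinction.
Only one geometric arrangement is possible; it has no improper symmetry element, so it exists as a pair of enantiomers (2 stereoisomers).

yes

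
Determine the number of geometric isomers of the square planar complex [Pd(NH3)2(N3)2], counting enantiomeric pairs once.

2

In a square planar complex each vertex has one trans partner and two cis neighbours.
The distinct arrangements are (2 in all): NH3 cis; NH3 trans.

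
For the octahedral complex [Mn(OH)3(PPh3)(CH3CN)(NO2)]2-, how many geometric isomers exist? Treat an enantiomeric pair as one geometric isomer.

The six octahedral sites form three mutually perpendicular trans pairs.
Systematic placement gives 4 geometric isomers: OH mer (3 arrangements); OH fac (chiral).

4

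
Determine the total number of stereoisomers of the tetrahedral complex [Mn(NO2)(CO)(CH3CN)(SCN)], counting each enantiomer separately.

All four vertices of a tetrahedron are equivalent and mutually adjacent, so cis/trans isomerism cannot arise.
Only one geometric arrangement is possible; it has no improper symmetry element, so it exists as a pair of enantiomers (2 stereoisomers).

2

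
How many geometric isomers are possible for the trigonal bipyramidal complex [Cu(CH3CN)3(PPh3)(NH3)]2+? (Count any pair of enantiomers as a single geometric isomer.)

4

A trigonal bipyramid has two axial and three equatorial sites, which are chemically inequivalent.
Working through the distinct placements yields 4 geometric isomers: PPh3 equatorial, NH3 equatorial; PPh3 equatorial, NH3 axial; PPh3 axial, NH3 equatorial; PPh3 axial, NH3 axial.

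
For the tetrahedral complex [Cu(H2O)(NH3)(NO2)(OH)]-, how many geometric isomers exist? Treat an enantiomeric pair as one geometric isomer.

1

Only one geometric arrangement is possible; it has no improper symmetry element, so it exists as a pair of enantiomers (2 stereoisomers).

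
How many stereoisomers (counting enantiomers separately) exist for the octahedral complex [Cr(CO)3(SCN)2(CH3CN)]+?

An octahedron has six vertices in three trans pairs; every non-trans pair is cis.
Systematic placement gives 3 geometric isomers: CO mer, SCN trans; CO fac, SCN cis; CO mer, SCN cis.
Each arrangement has an internal mirror plane or centre of symmetry, so none is chiral.

3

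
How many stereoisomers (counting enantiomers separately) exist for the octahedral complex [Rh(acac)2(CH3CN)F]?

3

Each acac is bidentate and must span two cis positions.
Working through the distinct placements yields 2 geometric isomers: CH3CN and F mutually trans; CH3CN and F mutually cis (chiral).
One of these lacks any improper symmetry element and so occurs as an enantiomeric pair, giving 2 + 1 = 3 stereoisomers in total.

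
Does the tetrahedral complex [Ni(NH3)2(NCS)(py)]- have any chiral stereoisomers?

no

Only one geometric arrangement is possible.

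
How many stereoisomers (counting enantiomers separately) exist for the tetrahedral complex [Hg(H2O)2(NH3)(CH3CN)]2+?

All four vertices of a tetrahedron are equivalent and mutually adjacent, so cis/trans isomerism cannot arise.
Only one geometric arrangement is possible.

1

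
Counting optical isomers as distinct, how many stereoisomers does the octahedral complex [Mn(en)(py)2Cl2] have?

4

Each en is bidentate and must span two cis positions.
Systematic placement gives 3 geometric isomers: py cis, Cl trans; py trans, Cl cis; py cis, Cl cis (chiral).
One of these lacks any improper symmetry element and so occurs as an enantiomeric pair, giving 3 + 1 = 4 stereoisomers in total.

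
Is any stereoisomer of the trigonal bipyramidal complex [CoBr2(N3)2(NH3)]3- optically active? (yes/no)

In a trigonal bipyramid the two axial positions differ from the three equatorial ones.
Exhaustive case analysis gives 5 geometric isomers.
One of these lacks any improper symmetry element and so occurs as an enantiomeric pair, giving 5 + 1 = 6 stereoisomers in total.

yes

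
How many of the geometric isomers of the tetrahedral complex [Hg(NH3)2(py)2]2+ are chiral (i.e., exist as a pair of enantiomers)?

0

All four vertices of a tetrahedron are equivalent and mutually adjacent, so cis/trans isomerism cannot arise.
Only one geometric arrangement is possible.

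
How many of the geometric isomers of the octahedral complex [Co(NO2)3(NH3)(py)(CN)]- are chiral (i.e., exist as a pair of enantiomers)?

1

The six octahedral sites form three mutually perpendicular trans pairs.
There are 4 geometric isomers: NO2 mer (3 arrangements); NO2 fac (chiral).
One of these lacks any improper symmetry element and so occurs as an enantiomeric pair, giving 4 + 1 = 5 stereoisomers in total.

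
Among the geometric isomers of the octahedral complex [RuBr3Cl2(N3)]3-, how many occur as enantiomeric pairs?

0

Working through the distinct placements yields 3 geometric isomers: Br mer, Cl cis; Br mer, Cl trans; Br fac, Cl cis.
Each arrangement has an internal mirror plane or centre of symmetry, so none is chiral.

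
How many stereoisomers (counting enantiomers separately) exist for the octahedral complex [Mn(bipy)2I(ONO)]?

3

Each bipy is bidentate and must span two cis positions.
Systematic placement gives 2 geometric isomers: I and ONO mutually trans; I and ONO mutually cis (chiral).
One of these lacks any improper symmetry element and so occurs as an enantiomeric pair, giving 2 + 1 = 3 stereoisomers in total.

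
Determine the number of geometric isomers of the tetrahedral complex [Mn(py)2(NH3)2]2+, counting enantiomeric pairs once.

Only one geometric arrangement is possible.

1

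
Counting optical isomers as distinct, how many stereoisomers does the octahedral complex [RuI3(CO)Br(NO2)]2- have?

An octahedron has six vertices in three trans pairs; every non-trans pair is cis.
Working through the distinct placements yields 4 geometric isomers: I mer (3 arrangements); I fac (chiral).
One of these lacks any improper symmetry element and so occurs as an enantiomeric pair, giving 4 + 1 = 5 stereoisomers in total.

5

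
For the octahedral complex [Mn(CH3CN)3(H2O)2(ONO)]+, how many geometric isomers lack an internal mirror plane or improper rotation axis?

An octahedron has six vertices in three trans pairs; every non-trans pair is cis.
The distinct arrangements are (3 in all): CH3CN mer, H2O cis; CH3CN mer, H2O trans; CH3CN fac, H2O cis.
Each arrangement has an internal mirror plane or centre of symmetry, so none is chiral.

0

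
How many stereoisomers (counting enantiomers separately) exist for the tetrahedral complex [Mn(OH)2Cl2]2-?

1

Only one geometric arrangement is possible.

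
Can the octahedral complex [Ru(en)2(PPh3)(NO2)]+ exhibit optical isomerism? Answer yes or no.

An octahedron has six vertices in three trans pairs; every non-trans pair is cis.
Each en is bidentate and must span two cis positions.
Working through the distinct placements yields 2 geometric isomers: PPh3 and NO2 mutually trans; PPh3 and NO2 mutually cis (chiral).
One of these lacks any improper symmetry element and so occurs as an enantiomeric pair, giving 2 + 1 = 3 stereoisomers in total.

yes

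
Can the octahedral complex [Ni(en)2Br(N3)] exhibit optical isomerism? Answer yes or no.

yes

An octahedron has six vertices in three trans pairs; every non-trans pair is cis.
Each en is bidentate and must span two cis positions.
Systematic placement gives 2 geometric isomers: Br and N3 mutually trans; Br and N3 mutually cis (chiral).
One of these lacks any improper symmetry element and so occurs as an enantiomeric pair, giving 2 + 1 = 3 stereoisomers in total.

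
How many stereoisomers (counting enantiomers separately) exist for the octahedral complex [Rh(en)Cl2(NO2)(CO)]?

6

Each en is bidentate and must span two cis positions.
There are 4 geometric isomers: Cl cis (3 arrangements, 2 chiral); Cl trans.
Of these, 2 lack any improper symmetry element and so occur as enantiomeric pairs, giving 4 + 2 = 6 stereoisomers in total.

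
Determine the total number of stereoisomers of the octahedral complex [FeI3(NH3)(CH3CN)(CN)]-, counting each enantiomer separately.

The six octahedral sites form three mutually perpendicular trans pairs.
There are 4 geometric isomers: I mer (3 arrangements); I fac (chiral).
One of these lacks any improper symmetry element and so occurs as an enantiomeric pair, giving 4 + 1 = 5 stereoisomers in total.

5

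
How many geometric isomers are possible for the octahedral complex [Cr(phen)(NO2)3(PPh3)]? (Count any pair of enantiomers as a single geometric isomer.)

2

The six octahedral sites form three mutually perpendicular trans pairs.
Each phen is bidentate and must span two cis positions.
Working through the distinct placements yields 2 geometric isomers: NO2 mer; NO2 fac.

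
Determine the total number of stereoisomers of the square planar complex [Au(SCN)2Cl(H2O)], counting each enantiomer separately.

2

The distinct arrangements are (2 in all): SCN cis; SCN trans.
Each arrangement has an internal mirror plane or centre of symmetry, so none is chiral.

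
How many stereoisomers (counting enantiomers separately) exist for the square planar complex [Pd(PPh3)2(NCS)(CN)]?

2

There are 2 geometric isomers: PPh3 cis; PPh3 trans.
Each arrangement has an internal mirror plane or centre of symmetry, so none is chiral.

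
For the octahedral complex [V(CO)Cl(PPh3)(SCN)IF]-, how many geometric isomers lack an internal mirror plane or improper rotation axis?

15

An octahedron has six vertices in three trans pairs; every non-trans pair is cis.
Placing the ligands in turn and identifying arrangements related by rotation or reflection leaves 15 distinct geometric isomers.
Of these, 15 lack any improper symmetry element and so occur as enantiomeric pairs, giving 15 + 15 = 30 stereoisomers in total.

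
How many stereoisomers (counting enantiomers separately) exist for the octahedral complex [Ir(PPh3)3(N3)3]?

2

Working through the distinct placements yields 2 geometric isomers: PPh3 mer; PPh3 fac.
Each arrangement has an internal mirror plane or centre of symmetry, so none is chiral.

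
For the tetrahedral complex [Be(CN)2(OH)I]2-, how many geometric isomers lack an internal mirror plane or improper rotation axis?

0

All four vertices of a tetrahedron are equivalent and mutually adjacent, so cis/trans isomerism cannot arise.
Only one geometric arrangement is possible.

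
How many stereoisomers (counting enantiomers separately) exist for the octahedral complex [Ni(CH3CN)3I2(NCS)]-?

An octahedron has six vertices in three trans pairs; every non-trans pair is cis.
The distinct arrangements are (3 in all): CH3CN mer, I cis; CH3CN mer, I trans; CH3CN fac, I cis.
Each arrangement has an internal mirror plane or centre of symmetry, so none is chiral.

3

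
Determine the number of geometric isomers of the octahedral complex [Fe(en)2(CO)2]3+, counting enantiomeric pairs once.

The six octahedral sites form three mutually perpendicular trans pairs.
Each en is bidentate and must span two cis positions.
Working through the distinct placements yields 2 geometric isomers: CO trans; CO cis (chiral).

2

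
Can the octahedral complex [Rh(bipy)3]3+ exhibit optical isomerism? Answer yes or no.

The six octahedral sites form three mutually perpendicular trans pairs.
Each bipy is bidentate and must span two cis positions.
Only one geometric arrangement is possible; it has no improper symmetry element, so it exists as a pair of enantiomers (2 stereoisomers).

yes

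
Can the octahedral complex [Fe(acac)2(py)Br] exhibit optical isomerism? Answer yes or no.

In an octahedral complex each vertex has one trans partner and four cis neighbours.
Each acac is bidentate and must span two cis positions.
Working through the distinct placements yields 2 geometric isomers: py and Br mutually cis (chiral); py and Br mutually trans.
One of these lacks any improper symmetry element and so occurs as an enantiomeric pair, giving 2 + 1 = 3 stereoisomers in total.

yes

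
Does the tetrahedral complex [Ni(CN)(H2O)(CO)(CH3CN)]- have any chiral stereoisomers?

yes

In a tetrahedral complex all four positions are equivalent and every pair of ligands is adjacent — there is no cis/trans distinction.
Only one geometric arrangement is possible; it has no improper symmetry element, so it exists as a pair of enantiomers (2 stereoisomers).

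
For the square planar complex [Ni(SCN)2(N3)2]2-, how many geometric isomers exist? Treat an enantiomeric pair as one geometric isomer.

2

A square has two trans pairs of vertices; adjacent vertices are cis.
There are 2 geometric isomers: SCN cis; SCN trans.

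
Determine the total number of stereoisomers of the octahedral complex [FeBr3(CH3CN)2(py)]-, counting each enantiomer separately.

3

An octahedron has six vertices in three trans pairs; every non-trans pair is cis.
Working through the distinct placements yields 3 geometric isomers: Br mer, CH3CN cis; Br mer, CH3CN trans; Br fac, CH3CN cis.
Each arrangement has an internal mirror plane or centre of symmetry, so none is chiral.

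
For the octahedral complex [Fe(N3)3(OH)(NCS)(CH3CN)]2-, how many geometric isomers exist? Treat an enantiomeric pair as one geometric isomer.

An octahedron has six vertices in three trans pairs; every non-trans pair is cis.
There are 4 geometric isomers: N3 mer (3 arrangements); N3 fac (chiral).

4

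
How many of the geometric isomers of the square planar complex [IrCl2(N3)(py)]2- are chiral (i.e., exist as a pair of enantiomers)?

In a square planar complex each vertex has one trans partner and two cis neighbours.
The distinct arrangements are (2 in all): Cl cis; Cl trans.
Each arrangement has an internal mirror plane or centre of symmetry, so none is chiral.

0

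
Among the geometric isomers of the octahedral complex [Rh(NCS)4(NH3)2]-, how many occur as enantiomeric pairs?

In an octahedral complex each vertex has one trans partner and four cis neighbours.
Working through the distinct placements yields 2 geometric isomers: NH3 trans; NH3 cis.
Each arrangement has an internal mirror plane or centre of symmetry, so none is chiral.

0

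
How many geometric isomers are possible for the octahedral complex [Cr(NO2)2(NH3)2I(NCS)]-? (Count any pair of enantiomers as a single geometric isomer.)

6

The six octahedral sites form three mutually perpendicular trans pairs.
The distinct arrangements are (6 in all): NO2 trans, NH3 trans; NO2 cis, NH3 cis (3 arrangements, 2 chiral); NO2 trans, NH3 cis; NO2 cis, NH3 trans.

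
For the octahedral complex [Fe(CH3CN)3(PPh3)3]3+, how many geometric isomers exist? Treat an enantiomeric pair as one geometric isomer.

2

The six octahedral sites form three mutually perpendicular trans pairs.
There are 2 geometric isomers: CH3CN mer; CH3CN fac.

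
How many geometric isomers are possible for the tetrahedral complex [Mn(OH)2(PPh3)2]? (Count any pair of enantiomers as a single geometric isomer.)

1

Only one geometric arrangement is possible.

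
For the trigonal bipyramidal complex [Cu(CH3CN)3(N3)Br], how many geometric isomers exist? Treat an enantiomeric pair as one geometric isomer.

In a trigonal bipyramid the two axial positions differ from the three equatorial ones.
Working through the distinct placements yields 4 geometric isomers: N3 equatorial, Br axial; N3 axial, Br axial; N3 equatorial, Br equatorial; N3 axial, Br equatorial.

4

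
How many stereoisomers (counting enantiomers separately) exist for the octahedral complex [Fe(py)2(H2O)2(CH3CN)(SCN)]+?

In an octahedral complex each vertex has one trans partner and four cis neighbours.
Systematic placement gives 6 geometric isomers: py trans, H2O cis; py cis, H2O cis (3 arrangements, 2 chiral); py trans, H2O trans; py cis, H2O trans.
Of these, 2 lack any improper symmetry element and so occur as enantiomeric pairs, giving 6 + 2 = 8 stereoisomers in total.

8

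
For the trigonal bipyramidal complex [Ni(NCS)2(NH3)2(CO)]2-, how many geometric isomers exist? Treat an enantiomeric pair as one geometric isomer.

A trigonal bipyramid has two axial and three equatorial sites, which are chemically inequivalent.
Placing the ligands in turn and identifying arrangements related by rotation or reflection leaves 5 distinct geometric isomers.

5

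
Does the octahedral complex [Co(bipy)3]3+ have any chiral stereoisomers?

yes

The six octahedral sites form three mutually perpendicular trans pairs.
Each bipy is bidentate and must span two cis positions.
Only one geometric arrangement is possible; it has no improper symmetry element, so it exists as a pair of enantiomers (2 stereoisomers).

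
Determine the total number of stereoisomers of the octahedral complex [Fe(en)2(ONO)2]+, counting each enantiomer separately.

In an octahedral complex each vertex has one trans partner and four cis neighbours.
Each en is bidentate and must span two cis positions.
Working through the distinct placements yields 2 geometric isomers: ONO trans; ONO cis (chiral).
One of these lacks any improper symmetry element and so occurs as an enantiomeric pair, giving 2 + 1 = 3 stereoisomers in total.

3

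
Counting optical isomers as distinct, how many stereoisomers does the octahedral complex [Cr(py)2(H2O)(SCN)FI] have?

15

An octahedron has six vertices in three trans pairs; every non-trans pair is cis.
Placing the ligands in turn and identifying arrangements related by rotation or reflection leaves 9 distinct geometric isomers.
Of these, 6 lack any improper symmetry element and so occur as enantiomeric pairs, giving 9 + 6 = 15 stereoisomers in total.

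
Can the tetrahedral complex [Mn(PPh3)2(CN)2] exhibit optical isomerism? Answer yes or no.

All four vertices of a tetrahedron are equivalent and mutually adjacent, so cis/trans isomerism cannot arise.
Only one geometric arrangement is possible.

no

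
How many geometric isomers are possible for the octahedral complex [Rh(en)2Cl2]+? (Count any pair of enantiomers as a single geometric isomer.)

In an octahedral complex each vertex has one trans partner and four cis neighbours.
Each en is bidentate and must span two cis positions.
Systematic placement gives 2 geometric isomers: Cl trans; Cl cis (chiral).

2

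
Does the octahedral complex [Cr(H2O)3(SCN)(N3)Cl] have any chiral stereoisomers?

yes

The six octahedral sites form three mutually perpendicular trans pairs.
Working through the distinct placements yields 4 geometric isomers: H2O mer (3 arrangements); H2O fac (chiral).
One of these lacks any improper symmetry element and so occurs as an enantiomeric pair, giving 4 + 1 = 5 stereoisomers in total.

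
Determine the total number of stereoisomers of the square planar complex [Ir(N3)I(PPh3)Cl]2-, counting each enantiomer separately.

In a square planar complex each vertex has one trans partner and two cis neighbours.
There are 3 geometric isomers: (Cl/N3 trans, I/PPh3 trans); (Cl/PPh3 trans, I/N3 trans); (Cl/I trans, N3/PPh3 trans).
Each arrangement has an internal mirror plane or centre of symmetry, so none is chiral.

3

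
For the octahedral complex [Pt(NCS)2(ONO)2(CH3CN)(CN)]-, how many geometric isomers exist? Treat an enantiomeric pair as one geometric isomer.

6

The distinct arrangements are (6 in all): NCS trans, ONO trans; NCS cis, ONO cis (3 arrangements, 2 chiral); NCS cis, ONO trans; NCS trans, ONO cis.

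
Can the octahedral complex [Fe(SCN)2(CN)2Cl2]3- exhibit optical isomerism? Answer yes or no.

yes

In an octahedral complex each vertex has one trans partner and four cis neighbours.
The distinct arrangements are (5 in all): SCN trans, CN trans, Cl trans; SCN cis, CN trans, Cl cis; SCN trans, CN cis, Cl cis; SCN cis, CN cis, Cl cis (chiral); SCN cis, CN cis, Cl trans.
One of these lacks any improper symmetry element and so occurs as an enantiomeric pair, giving 5 + 1 = 6 stereoisomers in total.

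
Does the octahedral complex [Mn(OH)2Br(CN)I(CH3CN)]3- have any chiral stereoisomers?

The six octahedral sites form three mutually perpendicular trans pairs.
Placing the ligands in turn and identifying arrangements related by rotation or reflection leaves 9 distinct geometric isomers.
Of these, 6 lack any improper symmetry element and so occur as enantiomeric pairs, giving 9 + 6 = 15 stereoisomers in total.

yes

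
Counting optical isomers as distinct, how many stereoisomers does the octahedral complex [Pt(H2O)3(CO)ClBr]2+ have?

5

In an octahedral complex each vertex has one trans partner and four cis neighbours.
There are 4 geometric isomers: H2O mer (3 arrangements); H2O fac (chiral).
One of these lacks any improper symmetry element and so occurs as an enantiomeric pair, giving 4 + 1 = 5 stereoisomers in total.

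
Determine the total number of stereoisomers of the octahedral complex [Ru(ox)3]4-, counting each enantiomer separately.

2

In an octahedral complex each vertex has one trans partner and four cis neighbours.
Each ox is bidentate and must span two cis positions.
Only one geometric arrangement is possible; it has no improper symmetry element, so it exists as a pair of enantiomers (2 stereoisomers).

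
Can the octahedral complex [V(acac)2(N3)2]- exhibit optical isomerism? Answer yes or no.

An octahedron has six vertices in three trans pairs; every non-trans pair is cis.
Each acac is bidentate and must span two cis positions.
There are 2 geometric isomers: N3 trans; N3 cis (chiral).
One of these lacks any improper symmetry element and so occurs as an enantiomeric pair, giving 2 + 1 = 3 stereoisomers in total.

yes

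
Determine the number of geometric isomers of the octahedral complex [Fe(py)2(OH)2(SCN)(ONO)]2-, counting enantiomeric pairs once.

The six octahedral sites form three mutually perpendicular trans pairs.
Working through the distinct placements yields 6 geometric isomers: py trans, OH trans; py cis, OH trans; py trans, OH cis; py cis, OH cis (3 arrangements, 2 chiral).

6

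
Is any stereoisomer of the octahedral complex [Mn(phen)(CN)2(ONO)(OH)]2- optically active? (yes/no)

Each phen is bidentate and must span two cis positions.
The distinct arrangements are (4 in all): CN trans; CN cis (3 arrangements, 2 chiral).
Of these, 2 lack any improper symmetry element and so occur as enantiomeric pairs, giving 4 + 2 = 6 stereoisomers in total.

yes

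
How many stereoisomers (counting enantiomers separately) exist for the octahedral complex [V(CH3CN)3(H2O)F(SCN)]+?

In an octahedral complex each vertex has one trans partner and four cis neighbours.
Working through the distinct placements yields 4 geometric isomers: CH3CN mer (3 arrangements); CH3CN fac (chiral).
One of these lacks any improper symmetry element and so occurs as an enantiomeric pair, giving 4 + 1 = 5 stereoisomers in total.

5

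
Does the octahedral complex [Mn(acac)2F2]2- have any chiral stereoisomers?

yes

The six octahedral sites form three mutually perpendicular trans pairs.
Each acac is bidentate and must span two cis positions.
The distinct arrangements are (2 in all): F trans; F cis (chiral).
One of these lacks any improper symmetry element and so occurs as an enantiomeric pair, giving 2 + 1 = 3 stereoisomers in total.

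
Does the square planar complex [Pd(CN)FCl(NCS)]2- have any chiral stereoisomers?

There are 3 geometric isomers: (CN/F trans, Cl/NCS trans); (CN/NCS trans, Cl/F trans); (CN/Cl trans, F/NCS trans).
Each arrangement has an internal mirror plane or centre of symmetry, so none is chiral.

no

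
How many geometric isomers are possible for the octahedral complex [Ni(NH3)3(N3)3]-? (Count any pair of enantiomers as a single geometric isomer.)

There are 2 geometric isomers: NH3 mer; NH3 fac.

2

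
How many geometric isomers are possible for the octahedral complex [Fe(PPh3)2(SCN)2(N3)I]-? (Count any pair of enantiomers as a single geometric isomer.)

The six octahedral sites form three mutually perpendicular trans pairs.
The distinct arrangements are (6 in all): PPh3 trans, SCN trans; PPh3 cis, SCN cis (3 arrangements, 2 chiral); PPh3 cis, SCN trans; PPh3 trans, SCN cis.

6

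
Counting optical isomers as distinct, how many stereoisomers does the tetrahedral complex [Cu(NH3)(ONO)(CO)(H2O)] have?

2

In a tetrahedral complex all four positions are equivalent and every pair of ligands is adjacent — there is no cis/trans distinction.
Only one geometric arrangement is possible; it has no improper symmetry element, so it exists as a pair of enantiomers (2 stereoisomers).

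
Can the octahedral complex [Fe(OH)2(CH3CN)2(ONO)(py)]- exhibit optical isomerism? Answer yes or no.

yes

The distinct arrangements are (6 in all): OH trans, CH3CN trans; OH cis, CH3CN trans; OH cis, CH3CN cis (3 arrangements, 2 chiral); OH trans, CH3CN cis.
Of these, 2 lack any improper symmetry element and so occur as enantiomeric pairs, giving 6 + 2 = 8 stereoisomers in total.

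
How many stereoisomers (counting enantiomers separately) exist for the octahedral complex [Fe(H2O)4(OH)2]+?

2

In an octahedral complex each vertex has one trans partner and four cis neighbours.
The distinct arrangements are (2 in all): OH trans; OH cis.
Each arrangement has an internal mirror plane or centre of symmetry, so none is chiral.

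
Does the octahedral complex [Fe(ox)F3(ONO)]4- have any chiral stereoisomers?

no

Each ox is bidentate and must span two cis positions.
There are 2 geometric isomers: F mer; F fac.
Each arrangement has an internal mirror plane or centre of symmetry, so none is chiral.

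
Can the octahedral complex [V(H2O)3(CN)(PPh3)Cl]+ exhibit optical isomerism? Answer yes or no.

The six octahedral sites form three mutually perpendicular trans pairs.
Working through the distinct placements yields 4 geometric isomers: H2O mer (3 arrangements); H2O fac (chiral).
One of these lacks any improper symmetry element and so occurs as an enantiomeric pair, giving 4 + 1 = 5 stereoisomers in total.

yes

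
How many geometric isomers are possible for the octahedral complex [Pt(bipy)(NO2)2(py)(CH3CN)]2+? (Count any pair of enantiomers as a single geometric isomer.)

In an octahedral complex each vertex has one trans partner and four cis neighbours.
Each bipy is bidentate and must span two cis positions.
The distinct arrangements are (4 in all): NO2 cis (3 arrangements, 2 chiral); NO2 trans.

4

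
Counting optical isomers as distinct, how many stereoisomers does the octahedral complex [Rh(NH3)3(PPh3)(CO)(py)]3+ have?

5

In an octahedral complex each vertex has one trans partner and four cis neighbours.
The distinct arrangements are (4 in all): NH3 mer (3 arrangements); NH3 fac (chiral).
One of these lacks any improper symmetry element and so occurs as an enantiomeric pair, giving 4 + 1 = 5 stereoisomers in total.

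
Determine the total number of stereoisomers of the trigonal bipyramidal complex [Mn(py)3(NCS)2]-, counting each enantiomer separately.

3

Working through the distinct placements yields 3 geometric isomers: NCS both axial; NCS one axial, one equatorial; NCS both equatorial.
Each arrangement has an internal mirror plane or centre of symmetry, so none is chiral.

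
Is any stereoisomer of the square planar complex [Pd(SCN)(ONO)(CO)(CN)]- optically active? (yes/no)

no

In a square planar complex each vertex has one trans partner and two cis neighbours.
Working through the distinct placements yields 3 geometric isomers: (CN/ONO trans, CO/SCN trans); (CN/SCN trans, CO/ONO trans); (CN/CO trans, ONO/SCN trans).
Each arrangement has an internal mirror plane or centre of symmetry, so none is chiral.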